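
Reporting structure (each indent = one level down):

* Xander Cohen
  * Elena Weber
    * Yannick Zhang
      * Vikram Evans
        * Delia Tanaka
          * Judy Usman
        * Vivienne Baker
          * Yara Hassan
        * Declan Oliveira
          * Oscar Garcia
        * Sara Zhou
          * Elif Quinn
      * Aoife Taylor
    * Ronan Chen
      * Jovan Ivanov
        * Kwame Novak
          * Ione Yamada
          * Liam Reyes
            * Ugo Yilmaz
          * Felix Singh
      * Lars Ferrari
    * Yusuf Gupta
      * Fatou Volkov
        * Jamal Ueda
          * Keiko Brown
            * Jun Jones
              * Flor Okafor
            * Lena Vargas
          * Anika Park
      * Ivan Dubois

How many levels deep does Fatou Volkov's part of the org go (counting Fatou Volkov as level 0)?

The longest chain under Fatou Volkov runs Fatou Volkov → Jamal Ueda → Keiko Brown → Jun Jones → Flor Okafor, which is 4 levels below Fatou Volkov.

4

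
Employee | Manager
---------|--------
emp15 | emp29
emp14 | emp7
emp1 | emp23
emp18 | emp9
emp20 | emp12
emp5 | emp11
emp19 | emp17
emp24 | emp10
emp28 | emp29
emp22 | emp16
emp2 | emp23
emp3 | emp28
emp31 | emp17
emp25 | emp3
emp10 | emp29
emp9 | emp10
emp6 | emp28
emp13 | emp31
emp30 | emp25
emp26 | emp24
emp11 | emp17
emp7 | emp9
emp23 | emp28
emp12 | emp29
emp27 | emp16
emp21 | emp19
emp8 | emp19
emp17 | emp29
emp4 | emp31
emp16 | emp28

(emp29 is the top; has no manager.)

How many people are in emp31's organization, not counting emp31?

emp31 directly manages emp13, emp4. emp13 has no reports. emp4 has no reports. So emp31's organization is 2 direct reports plus everyone under them: 1 + 1 = 2.

2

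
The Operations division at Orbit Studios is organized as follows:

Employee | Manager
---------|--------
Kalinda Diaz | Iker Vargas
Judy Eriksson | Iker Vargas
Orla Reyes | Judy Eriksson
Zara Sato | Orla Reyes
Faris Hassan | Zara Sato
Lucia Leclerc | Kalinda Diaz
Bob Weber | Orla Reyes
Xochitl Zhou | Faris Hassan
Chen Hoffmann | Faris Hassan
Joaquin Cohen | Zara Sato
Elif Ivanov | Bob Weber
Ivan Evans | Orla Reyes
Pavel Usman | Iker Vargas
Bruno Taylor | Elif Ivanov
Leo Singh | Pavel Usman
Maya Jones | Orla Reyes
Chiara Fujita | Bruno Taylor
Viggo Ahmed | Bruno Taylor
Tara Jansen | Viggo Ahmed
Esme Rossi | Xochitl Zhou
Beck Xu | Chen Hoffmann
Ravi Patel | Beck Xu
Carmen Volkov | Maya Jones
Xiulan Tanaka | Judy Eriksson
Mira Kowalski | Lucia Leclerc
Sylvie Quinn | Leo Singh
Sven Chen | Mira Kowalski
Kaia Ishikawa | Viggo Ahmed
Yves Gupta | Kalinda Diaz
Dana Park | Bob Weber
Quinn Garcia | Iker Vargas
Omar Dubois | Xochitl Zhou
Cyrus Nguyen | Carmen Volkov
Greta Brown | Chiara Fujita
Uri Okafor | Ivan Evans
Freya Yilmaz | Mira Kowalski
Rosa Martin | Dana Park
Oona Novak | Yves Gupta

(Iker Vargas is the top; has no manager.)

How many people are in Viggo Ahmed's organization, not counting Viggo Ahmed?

2

Viggo Ahmed directly manages Tara Jansen, Kaia Ishikawa. Tara Jansen has no reports. Kaia Ishikawa has no reports. So Viggo Ahmed's organization is 2 direct reports plus everyone under them: 1 + 1 = 2.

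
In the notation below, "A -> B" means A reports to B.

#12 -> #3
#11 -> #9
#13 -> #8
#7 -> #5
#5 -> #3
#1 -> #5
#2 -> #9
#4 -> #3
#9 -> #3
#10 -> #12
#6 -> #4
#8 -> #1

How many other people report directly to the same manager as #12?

#12 reports to #3. #3's other direct reports are #5, #4, #9 — 3 peers.

3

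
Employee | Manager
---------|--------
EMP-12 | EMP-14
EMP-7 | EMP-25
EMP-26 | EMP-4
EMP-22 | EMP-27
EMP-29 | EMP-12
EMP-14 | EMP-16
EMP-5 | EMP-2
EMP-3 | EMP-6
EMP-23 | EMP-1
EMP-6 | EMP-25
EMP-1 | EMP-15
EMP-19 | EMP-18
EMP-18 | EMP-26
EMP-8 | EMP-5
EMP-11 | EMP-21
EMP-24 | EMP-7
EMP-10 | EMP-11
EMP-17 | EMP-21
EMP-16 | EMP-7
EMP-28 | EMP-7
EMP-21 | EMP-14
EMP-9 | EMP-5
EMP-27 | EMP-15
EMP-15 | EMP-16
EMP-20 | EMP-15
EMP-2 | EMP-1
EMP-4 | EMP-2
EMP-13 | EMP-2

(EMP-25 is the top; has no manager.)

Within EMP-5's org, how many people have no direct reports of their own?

The people in EMP-5's organization with no one reporting to them are EMP-9, EMP-8. That is 2.

2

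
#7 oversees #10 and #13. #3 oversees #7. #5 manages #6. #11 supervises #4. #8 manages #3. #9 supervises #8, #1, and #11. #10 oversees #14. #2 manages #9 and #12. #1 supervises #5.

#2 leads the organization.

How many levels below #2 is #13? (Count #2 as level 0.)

5

Chain from #13 up to #2: #13 → #7 → #3 → #8 → #9 → #2. That is 5 steps up, so #13 is 5 levels below #2.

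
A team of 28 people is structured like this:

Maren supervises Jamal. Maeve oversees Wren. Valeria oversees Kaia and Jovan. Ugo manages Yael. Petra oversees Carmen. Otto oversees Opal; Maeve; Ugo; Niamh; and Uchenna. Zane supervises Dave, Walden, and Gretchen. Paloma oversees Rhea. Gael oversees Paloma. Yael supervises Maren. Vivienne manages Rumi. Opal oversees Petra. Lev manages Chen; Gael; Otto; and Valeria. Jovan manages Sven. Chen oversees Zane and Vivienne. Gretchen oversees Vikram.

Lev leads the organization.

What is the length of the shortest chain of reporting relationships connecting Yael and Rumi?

Yael is 3 levels below Lev, and Rumi is 3 levels below Lev (their lowest common manager). The shortest path runs up from Yael to Lev and back down to Rumi: 3 + 3 = 6 links.

6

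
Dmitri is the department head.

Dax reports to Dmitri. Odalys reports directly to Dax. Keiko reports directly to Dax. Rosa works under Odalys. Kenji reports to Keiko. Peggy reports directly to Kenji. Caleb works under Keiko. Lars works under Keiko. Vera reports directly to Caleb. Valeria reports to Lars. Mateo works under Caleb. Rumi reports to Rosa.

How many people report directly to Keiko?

3

Keiko directly manages Kenji, Caleb, Lars. That is 3 direct reports.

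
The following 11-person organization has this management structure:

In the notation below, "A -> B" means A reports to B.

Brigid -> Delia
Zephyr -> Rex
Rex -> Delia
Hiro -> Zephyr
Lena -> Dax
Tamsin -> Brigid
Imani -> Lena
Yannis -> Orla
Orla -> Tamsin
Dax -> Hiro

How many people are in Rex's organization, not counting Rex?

Rex directly manages Zephyr. Under Zephyr: Hiro, Dax, Lena, Imani (4). That's 5 in total.

5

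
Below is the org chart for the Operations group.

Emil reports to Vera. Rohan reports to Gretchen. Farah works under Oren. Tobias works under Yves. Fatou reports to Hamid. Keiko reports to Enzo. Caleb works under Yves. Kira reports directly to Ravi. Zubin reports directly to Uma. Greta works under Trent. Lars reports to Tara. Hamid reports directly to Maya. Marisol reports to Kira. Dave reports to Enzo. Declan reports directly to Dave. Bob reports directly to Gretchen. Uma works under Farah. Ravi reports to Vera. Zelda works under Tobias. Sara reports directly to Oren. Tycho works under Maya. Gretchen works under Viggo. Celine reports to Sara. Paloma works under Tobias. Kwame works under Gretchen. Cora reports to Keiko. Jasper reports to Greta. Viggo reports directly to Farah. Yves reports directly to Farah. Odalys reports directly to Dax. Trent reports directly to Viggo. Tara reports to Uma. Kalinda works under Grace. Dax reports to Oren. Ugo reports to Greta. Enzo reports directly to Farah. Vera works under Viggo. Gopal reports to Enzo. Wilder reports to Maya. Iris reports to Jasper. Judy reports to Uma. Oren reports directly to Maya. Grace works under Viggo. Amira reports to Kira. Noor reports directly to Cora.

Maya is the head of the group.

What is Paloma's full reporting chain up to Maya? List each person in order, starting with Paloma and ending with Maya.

Paloma -> Tobias -> Yves -> Farah -> Oren -> Maya

Paloma reports to Tobias. Tobias reports to Yves. Yves reports to Farah. Farah reports to Oren. Oren reports to Maya. Maya is at the top.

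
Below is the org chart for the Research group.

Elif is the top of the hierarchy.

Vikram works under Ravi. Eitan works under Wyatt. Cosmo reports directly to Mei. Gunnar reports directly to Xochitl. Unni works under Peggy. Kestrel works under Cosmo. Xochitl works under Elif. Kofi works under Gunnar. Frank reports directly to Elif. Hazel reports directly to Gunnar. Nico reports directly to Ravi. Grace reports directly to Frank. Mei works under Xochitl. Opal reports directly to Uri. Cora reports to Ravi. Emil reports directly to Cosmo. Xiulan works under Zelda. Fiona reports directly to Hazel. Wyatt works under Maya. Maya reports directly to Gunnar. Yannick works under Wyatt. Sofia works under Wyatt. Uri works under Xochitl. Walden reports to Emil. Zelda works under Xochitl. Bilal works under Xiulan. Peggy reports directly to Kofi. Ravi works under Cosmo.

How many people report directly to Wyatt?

3

Wyatt directly manages Yannick, Eitan, Sofia. That is 3 direct reports.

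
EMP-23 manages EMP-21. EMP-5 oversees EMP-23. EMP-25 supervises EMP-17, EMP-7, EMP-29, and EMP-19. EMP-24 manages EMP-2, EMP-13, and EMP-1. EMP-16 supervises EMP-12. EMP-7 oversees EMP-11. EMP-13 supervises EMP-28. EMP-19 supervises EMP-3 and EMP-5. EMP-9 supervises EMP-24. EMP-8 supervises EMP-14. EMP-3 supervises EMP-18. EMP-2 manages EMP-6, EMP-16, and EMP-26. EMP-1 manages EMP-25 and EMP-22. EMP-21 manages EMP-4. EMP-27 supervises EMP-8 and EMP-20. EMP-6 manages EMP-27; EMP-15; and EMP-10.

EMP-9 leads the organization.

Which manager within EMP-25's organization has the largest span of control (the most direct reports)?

Direct-report counts within EMP-25's organization: EMP-25 has 4; EMP-7 has 1; EMP-19 has 2; EMP-3 has 1; EMP-5 has 1; EMP-23 has 1; EMP-21 has 1. The largest is 4, held by EMP-25.

EMP-25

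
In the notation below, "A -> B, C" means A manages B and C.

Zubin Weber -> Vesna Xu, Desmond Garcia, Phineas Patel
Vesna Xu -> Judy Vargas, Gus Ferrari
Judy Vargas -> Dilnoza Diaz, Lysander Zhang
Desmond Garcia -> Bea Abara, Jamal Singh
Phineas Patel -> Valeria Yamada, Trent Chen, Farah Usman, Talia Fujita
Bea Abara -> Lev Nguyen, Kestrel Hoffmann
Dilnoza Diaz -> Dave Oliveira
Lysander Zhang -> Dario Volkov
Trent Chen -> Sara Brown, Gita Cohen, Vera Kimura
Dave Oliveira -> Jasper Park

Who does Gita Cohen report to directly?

Gita Cohen reports directly to Trent Chen.

Trent Chen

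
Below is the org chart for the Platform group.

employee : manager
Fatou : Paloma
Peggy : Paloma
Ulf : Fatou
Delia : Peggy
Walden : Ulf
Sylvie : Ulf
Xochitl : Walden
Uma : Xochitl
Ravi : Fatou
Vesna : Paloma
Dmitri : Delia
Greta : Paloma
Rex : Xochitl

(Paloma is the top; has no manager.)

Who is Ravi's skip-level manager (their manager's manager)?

Ravi reports to Fatou, and Fatou reports to Paloma. So Ravi's skip-level manager is Paloma.

Paloma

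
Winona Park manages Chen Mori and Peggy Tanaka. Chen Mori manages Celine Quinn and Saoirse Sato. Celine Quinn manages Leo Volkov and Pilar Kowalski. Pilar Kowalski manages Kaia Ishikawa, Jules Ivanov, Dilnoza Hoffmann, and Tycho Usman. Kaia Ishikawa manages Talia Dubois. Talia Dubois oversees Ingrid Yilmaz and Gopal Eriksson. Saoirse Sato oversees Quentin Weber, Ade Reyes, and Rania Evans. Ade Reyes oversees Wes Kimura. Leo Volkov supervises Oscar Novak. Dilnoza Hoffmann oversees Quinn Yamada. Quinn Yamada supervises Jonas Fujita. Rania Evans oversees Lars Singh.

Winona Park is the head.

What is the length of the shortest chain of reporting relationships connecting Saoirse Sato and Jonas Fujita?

6

Saoirse Sato is 1 level below Chen Mori, and Jonas Fujita is 5 levels below Chen Mori (their lowest common manager). The shortest path runs up from Saoirse Sato to Chen Mori and back down to Jonas Fujita: 1 + 5 = 6 links.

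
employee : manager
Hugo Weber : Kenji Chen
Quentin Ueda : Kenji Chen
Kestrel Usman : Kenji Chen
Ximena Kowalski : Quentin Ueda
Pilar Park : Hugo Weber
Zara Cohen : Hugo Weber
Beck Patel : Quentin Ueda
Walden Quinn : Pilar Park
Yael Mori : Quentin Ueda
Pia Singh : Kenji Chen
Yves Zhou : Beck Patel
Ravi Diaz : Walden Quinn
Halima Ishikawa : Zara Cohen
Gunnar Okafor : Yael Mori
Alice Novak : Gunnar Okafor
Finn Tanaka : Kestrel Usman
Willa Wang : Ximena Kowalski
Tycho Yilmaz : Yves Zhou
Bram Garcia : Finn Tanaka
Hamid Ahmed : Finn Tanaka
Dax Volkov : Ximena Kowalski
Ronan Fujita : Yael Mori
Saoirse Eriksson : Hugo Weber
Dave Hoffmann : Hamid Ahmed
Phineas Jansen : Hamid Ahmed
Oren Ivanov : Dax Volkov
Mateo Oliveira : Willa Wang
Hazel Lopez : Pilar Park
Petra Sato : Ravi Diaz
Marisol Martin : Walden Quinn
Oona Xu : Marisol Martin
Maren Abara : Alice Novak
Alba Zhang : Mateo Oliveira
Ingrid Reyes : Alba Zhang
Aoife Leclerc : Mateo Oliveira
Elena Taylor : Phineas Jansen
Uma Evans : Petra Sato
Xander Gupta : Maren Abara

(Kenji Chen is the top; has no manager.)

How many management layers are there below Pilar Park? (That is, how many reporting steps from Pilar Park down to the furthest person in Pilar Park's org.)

The longest chain under Pilar Park runs Pilar Park → Walden Quinn → Ravi Diaz → Petra Sato → Uma Evans, which is 4 levels below Pilar Park.

4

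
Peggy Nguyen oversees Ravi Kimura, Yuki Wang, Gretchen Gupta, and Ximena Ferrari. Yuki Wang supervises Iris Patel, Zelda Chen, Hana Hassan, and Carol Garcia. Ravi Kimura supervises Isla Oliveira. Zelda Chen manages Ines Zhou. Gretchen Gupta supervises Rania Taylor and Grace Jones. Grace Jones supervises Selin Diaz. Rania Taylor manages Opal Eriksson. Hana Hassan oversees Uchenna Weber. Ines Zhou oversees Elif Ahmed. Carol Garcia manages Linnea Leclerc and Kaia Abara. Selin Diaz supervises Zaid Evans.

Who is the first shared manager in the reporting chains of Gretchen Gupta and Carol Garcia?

Peggy Nguyen

Gretchen Gupta's chain of managers is Peggy Nguyen. Carol Garcia's chain of managers is Yuki Wang, Peggy Nguyen. The first manager that appears in both chains is Peggy Nguyen.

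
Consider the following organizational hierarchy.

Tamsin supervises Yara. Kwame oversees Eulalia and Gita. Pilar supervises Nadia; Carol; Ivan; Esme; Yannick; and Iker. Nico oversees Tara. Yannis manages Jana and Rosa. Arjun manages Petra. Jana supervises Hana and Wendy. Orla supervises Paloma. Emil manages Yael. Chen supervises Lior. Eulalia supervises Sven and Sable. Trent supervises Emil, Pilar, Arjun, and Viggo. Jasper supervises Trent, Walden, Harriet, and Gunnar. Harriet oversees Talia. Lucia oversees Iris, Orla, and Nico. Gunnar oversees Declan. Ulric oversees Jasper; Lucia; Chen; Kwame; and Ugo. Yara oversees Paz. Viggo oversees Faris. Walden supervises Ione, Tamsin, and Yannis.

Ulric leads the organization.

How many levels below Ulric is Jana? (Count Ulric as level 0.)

4

Chain from Jana up to Ulric: Jana → Yannis → Walden → Jasper → Ulric. That is 4 steps up, so Jana is 4 levels below Ulric.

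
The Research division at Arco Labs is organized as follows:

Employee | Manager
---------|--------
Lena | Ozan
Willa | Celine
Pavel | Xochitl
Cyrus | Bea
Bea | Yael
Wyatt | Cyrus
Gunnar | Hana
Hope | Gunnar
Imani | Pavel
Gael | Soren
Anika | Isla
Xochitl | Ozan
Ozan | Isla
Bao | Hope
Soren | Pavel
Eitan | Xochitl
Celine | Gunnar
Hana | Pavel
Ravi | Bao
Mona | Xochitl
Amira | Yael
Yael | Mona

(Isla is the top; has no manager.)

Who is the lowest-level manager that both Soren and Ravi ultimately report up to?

Soren's chain of managers is Pavel, Xochitl, Ozan, Isla. Ravi's chain of managers is Bao, Hope, Gunnar, Hana, Pavel, Xochitl, Ozan, Isla. The first manager that appears in both chains is Pavel.

Pavel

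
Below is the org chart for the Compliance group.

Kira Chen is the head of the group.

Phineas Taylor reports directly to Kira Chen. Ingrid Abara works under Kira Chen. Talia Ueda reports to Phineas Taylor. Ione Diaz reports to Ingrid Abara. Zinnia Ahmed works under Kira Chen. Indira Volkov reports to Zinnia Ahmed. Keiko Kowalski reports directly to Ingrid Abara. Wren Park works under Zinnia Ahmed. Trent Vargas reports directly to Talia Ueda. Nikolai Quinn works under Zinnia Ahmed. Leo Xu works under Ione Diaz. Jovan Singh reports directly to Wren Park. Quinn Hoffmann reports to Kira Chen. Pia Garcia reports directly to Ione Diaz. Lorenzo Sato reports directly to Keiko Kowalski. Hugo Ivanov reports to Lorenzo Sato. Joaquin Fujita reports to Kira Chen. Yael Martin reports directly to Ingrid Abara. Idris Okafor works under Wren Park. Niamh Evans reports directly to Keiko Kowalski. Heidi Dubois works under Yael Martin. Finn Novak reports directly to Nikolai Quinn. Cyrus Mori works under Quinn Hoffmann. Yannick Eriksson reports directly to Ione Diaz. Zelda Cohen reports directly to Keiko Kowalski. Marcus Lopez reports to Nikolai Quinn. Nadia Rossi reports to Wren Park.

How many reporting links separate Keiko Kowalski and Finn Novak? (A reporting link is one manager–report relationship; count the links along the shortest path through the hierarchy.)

5

Keiko Kowalski is 2 levels below Kira Chen, and Finn Novak is 3 levels below Kira Chen (their lowest common manager). The shortest path runs up from Keiko Kowalski to Kira Chen and back down to Finn Novak: 2 + 3 = 5 links.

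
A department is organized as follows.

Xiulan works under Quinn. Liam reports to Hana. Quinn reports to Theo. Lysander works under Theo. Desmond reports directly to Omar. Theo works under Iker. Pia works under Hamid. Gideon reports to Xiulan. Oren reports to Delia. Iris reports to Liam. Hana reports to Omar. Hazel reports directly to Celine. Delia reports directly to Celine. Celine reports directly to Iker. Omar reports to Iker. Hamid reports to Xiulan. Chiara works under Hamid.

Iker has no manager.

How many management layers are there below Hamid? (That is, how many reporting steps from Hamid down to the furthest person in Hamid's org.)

The longest chain under Hamid runs Hamid → Pia, which is 1 level below Hamid.

1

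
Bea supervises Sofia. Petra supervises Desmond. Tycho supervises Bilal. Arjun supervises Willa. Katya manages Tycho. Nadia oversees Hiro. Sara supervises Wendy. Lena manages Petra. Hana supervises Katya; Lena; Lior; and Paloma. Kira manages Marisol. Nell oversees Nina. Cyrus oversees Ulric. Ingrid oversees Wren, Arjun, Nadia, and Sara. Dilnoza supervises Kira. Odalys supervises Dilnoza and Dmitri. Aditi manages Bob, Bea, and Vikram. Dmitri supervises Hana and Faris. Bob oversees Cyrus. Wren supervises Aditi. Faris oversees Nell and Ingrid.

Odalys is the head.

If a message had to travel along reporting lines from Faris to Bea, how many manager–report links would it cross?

Bea is in Faris's organization: the chain from Bea up to Faris is Bea → Aditi → Wren → Ingrid → Faris, which is 4 links.

4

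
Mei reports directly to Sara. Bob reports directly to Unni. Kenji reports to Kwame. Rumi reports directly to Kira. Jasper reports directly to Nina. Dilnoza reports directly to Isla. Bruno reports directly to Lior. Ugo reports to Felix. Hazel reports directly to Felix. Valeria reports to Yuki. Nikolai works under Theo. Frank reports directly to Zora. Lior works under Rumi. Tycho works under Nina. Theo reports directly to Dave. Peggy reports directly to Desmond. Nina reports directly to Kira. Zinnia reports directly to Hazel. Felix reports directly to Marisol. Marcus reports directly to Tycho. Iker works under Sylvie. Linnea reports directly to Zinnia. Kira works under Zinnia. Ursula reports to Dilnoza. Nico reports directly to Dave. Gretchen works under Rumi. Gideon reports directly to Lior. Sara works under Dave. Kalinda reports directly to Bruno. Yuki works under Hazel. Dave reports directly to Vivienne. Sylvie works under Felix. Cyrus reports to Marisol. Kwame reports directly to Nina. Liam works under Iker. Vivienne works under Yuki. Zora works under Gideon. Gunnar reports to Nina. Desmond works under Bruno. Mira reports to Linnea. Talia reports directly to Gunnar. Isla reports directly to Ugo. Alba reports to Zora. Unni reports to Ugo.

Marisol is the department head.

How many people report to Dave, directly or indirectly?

Dave directly manages Theo, Sara, Nico. Under Theo: Nikolai (1). Under Sara: Mei (1). Nico has no reports. So Dave's organization is 3 direct reports plus everyone under them: 2 + 2 + 1 = 5.

5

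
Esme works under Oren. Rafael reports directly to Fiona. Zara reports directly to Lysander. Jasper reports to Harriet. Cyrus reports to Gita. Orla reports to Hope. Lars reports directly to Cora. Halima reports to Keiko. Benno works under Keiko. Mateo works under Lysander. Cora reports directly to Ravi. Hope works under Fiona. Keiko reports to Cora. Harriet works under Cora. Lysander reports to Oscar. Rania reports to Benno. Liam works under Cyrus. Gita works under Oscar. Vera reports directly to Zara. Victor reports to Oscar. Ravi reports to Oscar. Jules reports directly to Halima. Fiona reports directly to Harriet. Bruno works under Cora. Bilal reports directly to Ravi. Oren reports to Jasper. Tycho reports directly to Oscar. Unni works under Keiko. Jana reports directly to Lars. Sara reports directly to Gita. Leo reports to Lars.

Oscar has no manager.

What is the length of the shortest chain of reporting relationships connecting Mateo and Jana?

Mateo is 2 levels below Oscar, and Jana is 4 levels below Oscar (their lowest common manager). The shortest path runs up from Mateo to Oscar and back down to Jana: 2 + 4 = 6 links.

6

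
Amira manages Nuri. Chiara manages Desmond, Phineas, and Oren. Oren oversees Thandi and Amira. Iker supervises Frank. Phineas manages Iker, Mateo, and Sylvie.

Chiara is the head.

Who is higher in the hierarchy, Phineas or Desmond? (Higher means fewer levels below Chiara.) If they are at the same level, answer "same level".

Both Phineas and Desmond are 1 level below Chiara.

same level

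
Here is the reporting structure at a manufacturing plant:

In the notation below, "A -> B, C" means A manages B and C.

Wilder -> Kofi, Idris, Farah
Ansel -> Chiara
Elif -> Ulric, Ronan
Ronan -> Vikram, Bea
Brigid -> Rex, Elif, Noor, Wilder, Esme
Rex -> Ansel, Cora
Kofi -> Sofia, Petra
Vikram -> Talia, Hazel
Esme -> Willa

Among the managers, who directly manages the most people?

Direct-report counts: Brigid has 5; Esme has 1; Wilder has 3; Kofi has 2; Elif has 2; Ronan has 2; Vikram has 2; Rex has 2; Ansel has 1. The largest is 5, held by Brigid.

Brigid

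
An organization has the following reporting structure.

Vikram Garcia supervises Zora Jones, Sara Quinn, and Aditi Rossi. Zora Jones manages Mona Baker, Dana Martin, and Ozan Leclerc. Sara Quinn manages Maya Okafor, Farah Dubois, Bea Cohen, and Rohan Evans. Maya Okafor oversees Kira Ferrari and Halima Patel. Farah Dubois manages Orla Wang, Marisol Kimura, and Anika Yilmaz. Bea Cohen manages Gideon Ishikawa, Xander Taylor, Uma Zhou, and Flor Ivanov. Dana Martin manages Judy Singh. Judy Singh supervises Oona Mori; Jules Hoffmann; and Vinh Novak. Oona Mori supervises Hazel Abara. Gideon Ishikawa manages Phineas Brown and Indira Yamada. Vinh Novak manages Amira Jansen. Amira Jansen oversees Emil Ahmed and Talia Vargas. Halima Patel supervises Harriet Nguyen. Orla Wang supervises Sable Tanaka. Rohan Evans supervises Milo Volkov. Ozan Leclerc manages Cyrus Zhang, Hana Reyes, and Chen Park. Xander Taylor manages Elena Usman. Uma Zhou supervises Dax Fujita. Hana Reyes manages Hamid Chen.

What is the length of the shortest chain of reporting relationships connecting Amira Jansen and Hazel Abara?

Amira Jansen is 2 levels below Judy Singh, and Hazel Abara is 2 levels below Judy Singh (their lowest common manager). The shortest path runs up from Amira Jansen to Judy Singh and back down to Hazel Abara: 2 + 2 = 4 links.

4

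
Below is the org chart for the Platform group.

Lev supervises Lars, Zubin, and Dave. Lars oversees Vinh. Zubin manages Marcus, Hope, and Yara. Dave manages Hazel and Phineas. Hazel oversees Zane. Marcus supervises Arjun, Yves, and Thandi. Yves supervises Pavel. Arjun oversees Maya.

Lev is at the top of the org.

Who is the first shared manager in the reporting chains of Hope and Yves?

Hope's chain of managers is Zubin, Lev. Yves's chain of managers is Marcus, Zubin, Lev. The first manager that appears in both chains is Zubin.

Zubin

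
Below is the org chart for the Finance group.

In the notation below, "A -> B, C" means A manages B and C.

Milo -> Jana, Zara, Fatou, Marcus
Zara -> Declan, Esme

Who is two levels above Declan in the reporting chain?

Milo

Declan reports to Zara, and Zara reports to Milo. So Declan's skip-level manager is Milo.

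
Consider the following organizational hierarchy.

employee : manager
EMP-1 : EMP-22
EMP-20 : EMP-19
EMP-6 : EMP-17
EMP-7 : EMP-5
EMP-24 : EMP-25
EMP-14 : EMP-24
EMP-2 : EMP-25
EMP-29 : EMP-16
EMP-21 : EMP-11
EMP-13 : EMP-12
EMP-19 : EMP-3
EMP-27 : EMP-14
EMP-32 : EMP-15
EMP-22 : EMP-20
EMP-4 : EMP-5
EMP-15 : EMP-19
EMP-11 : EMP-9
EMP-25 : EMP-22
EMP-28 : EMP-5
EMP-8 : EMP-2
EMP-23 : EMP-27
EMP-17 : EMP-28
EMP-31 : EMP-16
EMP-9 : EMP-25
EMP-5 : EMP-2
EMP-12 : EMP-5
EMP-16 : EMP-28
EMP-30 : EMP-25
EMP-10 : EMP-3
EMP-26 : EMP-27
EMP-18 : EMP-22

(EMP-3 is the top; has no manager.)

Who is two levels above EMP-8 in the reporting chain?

EMP-8 reports to EMP-2, and EMP-2 reports to EMP-25. So EMP-8's skip-level manager is EMP-25.

EMP-25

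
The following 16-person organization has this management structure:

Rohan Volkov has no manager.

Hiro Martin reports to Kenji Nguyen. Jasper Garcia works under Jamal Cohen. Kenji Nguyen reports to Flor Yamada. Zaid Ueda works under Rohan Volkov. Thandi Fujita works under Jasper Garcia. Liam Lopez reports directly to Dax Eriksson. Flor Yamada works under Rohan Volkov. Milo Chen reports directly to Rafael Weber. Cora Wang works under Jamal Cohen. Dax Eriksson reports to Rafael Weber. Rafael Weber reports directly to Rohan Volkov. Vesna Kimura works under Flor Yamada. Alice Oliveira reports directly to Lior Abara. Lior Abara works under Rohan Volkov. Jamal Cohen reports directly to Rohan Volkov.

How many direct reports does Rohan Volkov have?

Rohan Volkov directly manages Rafael Weber, Flor Yamada, Jamal Cohen, Lior Abara, Zaid Ueda. That is 5 direct reports.

5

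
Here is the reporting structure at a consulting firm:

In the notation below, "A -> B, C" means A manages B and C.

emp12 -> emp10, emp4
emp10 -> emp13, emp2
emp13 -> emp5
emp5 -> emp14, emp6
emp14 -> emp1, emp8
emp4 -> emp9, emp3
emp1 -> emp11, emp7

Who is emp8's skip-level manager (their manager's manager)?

emp5

emp8 reports to emp14, and emp14 reports to emp5. So emp8's skip-level manager is emp5.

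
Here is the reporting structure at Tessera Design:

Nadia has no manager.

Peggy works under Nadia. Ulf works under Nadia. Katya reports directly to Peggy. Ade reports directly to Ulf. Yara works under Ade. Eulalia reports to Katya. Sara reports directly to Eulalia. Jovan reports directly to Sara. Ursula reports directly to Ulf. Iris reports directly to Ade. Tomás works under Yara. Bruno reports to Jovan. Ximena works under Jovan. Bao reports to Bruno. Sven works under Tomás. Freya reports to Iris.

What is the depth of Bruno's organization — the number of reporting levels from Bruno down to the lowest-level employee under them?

1

The longest chain under Bruno runs Bruno → Bao, which is 1 level below Bruno.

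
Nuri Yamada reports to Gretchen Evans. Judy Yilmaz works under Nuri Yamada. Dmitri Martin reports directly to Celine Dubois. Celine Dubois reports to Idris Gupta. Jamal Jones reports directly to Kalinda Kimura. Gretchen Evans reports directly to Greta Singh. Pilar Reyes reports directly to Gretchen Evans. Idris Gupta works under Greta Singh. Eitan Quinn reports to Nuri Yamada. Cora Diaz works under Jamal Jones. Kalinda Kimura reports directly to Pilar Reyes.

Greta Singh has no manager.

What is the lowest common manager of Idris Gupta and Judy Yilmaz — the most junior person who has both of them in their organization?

Greta Singh

Idris Gupta's chain of managers is Greta Singh. Judy Yilmaz's chain of managers is Nuri Yamada, Gretchen Evans, Greta Singh. The first manager that appears in both chains is Greta Singh.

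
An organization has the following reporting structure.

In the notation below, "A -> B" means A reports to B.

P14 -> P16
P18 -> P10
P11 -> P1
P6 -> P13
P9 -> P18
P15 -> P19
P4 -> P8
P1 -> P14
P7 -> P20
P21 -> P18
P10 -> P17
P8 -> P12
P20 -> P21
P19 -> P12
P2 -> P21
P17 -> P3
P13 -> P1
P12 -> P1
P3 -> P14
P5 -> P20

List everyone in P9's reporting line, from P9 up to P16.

P9 -> P18 -> P10 -> P17 -> P3 -> P14 -> P16

P9 reports to P18. P18 reports to P10. P10 reports to P17. P17 reports to P3. P3 reports to P14. P14 reports to P16. P16 is at the top.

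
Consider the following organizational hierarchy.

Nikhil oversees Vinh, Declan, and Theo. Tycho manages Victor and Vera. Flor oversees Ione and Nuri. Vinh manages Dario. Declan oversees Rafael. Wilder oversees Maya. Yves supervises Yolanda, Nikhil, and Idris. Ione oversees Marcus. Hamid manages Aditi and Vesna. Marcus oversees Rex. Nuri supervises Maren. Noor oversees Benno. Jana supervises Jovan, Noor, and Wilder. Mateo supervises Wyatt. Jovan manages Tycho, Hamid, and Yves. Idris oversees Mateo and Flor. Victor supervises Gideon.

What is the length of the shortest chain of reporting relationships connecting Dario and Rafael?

Dario is 2 levels below Nikhil, and Rafael is 2 levels below Nikhil (their lowest common manager). The shortest path runs up from Dario to Nikhil and back down to Rafael: 2 + 2 = 4 links.

4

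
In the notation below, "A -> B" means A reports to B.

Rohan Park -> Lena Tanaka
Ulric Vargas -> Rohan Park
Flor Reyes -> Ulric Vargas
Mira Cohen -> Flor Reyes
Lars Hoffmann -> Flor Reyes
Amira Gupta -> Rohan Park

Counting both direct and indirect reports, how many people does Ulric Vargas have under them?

Ulric Vargas directly manages Flor Reyes. Under Flor Reyes: Lars Hoffmann, Mira Cohen (2). That's 3 in total.

3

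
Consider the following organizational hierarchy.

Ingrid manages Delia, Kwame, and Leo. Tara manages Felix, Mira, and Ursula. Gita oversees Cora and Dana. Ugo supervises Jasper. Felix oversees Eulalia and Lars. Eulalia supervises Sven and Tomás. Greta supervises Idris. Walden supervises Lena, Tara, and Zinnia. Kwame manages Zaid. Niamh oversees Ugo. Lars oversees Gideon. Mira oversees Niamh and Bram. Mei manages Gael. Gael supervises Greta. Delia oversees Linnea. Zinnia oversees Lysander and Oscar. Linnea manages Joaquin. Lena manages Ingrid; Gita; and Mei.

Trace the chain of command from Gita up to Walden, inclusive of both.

Gita reports to Lena. Lena reports to Walden. Walden is at the top.

Gita -> Lena -> Walden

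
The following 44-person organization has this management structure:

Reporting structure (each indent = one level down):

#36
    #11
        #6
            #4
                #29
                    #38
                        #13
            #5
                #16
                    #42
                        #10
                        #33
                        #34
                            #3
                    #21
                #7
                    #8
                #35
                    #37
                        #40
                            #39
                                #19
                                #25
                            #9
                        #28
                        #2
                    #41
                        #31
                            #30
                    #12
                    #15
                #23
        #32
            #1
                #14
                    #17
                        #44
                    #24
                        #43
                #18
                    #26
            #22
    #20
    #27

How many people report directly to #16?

#16 directly manages #42, #21. That is 2 direct reports.

2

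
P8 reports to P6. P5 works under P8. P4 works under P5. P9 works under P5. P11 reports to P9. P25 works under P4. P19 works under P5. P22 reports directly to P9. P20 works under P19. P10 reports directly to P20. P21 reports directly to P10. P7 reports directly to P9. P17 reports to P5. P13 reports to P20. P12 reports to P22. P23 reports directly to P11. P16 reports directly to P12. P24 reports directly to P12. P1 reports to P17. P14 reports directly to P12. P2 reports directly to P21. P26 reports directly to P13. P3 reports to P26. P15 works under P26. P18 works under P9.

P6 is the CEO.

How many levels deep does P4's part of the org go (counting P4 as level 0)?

1

The longest chain under P4 runs P4 → P25, which is 1 level below P4.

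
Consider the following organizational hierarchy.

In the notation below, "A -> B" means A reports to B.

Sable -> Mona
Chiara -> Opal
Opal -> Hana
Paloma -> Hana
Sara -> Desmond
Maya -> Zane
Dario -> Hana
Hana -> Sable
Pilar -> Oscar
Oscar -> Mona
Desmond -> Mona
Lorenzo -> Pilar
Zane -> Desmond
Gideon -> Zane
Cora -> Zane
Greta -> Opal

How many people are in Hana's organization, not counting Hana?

Hana directly manages Opal, Paloma, Dario. Under Opal: Chiara, Greta (2). Paloma has no reports. Dario has no reports. So Hana's organization is 3 direct reports plus everyone under them: 3 + 1 + 1 = 5.

5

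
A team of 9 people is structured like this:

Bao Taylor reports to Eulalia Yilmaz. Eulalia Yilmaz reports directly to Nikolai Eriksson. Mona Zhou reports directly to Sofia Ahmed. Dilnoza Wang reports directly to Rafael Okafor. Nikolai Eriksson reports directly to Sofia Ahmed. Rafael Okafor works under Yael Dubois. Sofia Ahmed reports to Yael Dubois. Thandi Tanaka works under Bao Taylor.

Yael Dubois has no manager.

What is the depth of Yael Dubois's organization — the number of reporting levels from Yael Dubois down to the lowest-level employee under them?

The longest chain under Yael Dubois runs Yael Dubois → Sofia Ahmed → Nikolai Eriksson → Eulalia Yilmaz → Bao Taylor → Thandi Tanaka, which is 5 levels below Yael Dubois.

5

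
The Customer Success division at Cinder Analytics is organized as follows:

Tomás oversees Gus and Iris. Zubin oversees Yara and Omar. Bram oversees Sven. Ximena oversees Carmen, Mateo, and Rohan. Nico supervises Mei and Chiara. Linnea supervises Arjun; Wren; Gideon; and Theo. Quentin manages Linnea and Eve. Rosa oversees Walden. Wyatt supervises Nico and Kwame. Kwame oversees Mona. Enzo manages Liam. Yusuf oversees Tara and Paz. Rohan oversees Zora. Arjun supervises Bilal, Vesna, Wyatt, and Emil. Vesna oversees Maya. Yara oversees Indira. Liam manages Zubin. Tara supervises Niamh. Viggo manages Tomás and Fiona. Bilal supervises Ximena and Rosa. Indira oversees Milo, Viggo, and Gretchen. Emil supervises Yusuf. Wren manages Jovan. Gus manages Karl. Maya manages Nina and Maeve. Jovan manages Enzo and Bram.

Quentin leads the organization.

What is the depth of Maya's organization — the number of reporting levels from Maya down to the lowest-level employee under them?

The longest chain under Maya runs Maya → Maeve, which is 1 level below Maya.

1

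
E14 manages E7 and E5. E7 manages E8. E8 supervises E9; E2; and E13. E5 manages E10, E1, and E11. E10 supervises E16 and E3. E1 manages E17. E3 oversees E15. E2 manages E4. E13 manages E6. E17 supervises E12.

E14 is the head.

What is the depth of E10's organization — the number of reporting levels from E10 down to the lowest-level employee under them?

2

The longest chain under E10 runs E10 → E3 → E15, which is 2 levels below E10.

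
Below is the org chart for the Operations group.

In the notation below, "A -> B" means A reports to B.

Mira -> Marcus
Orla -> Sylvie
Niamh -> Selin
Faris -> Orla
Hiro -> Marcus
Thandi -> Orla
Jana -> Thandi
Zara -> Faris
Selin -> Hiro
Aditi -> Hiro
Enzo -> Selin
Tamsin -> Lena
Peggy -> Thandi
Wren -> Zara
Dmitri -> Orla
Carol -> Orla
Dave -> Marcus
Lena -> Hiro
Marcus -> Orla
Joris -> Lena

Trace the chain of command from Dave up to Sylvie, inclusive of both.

Dave reports to Marcus. Marcus reports to Orla. Orla reports to Sylvie. Sylvie is at the top.

Dave -> Marcus -> Orla -> Sylvie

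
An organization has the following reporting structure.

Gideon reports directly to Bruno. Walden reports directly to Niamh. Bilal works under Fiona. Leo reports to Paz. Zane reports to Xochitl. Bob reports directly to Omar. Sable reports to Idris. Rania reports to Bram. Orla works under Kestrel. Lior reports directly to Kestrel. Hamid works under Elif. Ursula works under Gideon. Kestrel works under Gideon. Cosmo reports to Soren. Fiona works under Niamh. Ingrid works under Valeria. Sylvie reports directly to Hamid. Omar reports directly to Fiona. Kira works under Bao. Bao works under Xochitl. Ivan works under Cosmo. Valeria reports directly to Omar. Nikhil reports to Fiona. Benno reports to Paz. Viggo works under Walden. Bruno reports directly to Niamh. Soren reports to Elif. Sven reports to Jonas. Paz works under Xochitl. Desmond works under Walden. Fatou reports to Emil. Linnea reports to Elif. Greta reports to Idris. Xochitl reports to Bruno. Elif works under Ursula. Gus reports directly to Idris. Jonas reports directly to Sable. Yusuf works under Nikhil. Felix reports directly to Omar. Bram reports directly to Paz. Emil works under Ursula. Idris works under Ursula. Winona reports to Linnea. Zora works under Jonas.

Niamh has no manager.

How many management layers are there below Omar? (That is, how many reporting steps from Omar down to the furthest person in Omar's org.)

The longest chain under Omar runs Omar → Valeria → Ingrid, which is 2 levels below Omar.

2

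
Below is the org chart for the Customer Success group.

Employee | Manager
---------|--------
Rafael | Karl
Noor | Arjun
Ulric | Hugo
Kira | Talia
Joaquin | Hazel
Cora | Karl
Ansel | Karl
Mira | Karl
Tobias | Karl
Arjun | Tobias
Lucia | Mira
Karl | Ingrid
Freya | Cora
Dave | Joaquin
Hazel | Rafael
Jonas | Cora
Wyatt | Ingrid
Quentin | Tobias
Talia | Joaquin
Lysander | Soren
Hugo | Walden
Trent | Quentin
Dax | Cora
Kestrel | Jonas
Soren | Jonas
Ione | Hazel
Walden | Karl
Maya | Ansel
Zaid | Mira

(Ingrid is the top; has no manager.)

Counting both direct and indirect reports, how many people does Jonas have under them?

Jonas directly manages Soren, Kestrel. Under Soren: Lysander (1). Kestrel has no reports. So Jonas's organization is 2 direct reports plus everyone under them: 2 + 1 = 3.

3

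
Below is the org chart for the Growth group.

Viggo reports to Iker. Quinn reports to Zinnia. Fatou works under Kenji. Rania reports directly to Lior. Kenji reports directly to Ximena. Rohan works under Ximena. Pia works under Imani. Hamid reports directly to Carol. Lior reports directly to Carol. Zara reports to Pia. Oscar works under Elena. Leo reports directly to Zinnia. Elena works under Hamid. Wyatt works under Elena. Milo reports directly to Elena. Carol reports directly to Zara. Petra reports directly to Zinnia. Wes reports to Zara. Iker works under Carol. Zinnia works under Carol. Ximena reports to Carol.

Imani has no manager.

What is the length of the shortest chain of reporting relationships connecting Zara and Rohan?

Rohan is in Zara's organization: the chain from Rohan up to Zara is Rohan → Ximena → Carol → Zara, which is 3 links.

3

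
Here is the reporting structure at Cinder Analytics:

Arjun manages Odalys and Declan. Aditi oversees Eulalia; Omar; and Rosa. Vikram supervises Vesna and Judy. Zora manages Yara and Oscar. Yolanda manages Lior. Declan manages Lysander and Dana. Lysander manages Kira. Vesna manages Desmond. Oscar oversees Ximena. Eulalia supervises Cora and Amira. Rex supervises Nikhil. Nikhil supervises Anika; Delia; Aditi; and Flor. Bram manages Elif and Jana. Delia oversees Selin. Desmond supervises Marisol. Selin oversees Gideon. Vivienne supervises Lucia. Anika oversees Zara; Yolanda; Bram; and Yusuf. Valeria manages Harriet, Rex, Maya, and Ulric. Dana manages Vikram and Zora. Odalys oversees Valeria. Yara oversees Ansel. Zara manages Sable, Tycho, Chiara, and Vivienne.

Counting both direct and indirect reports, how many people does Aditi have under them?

5

Aditi directly manages Eulalia, Omar, Rosa. Under Eulalia: Amira, Cora (2). Omar has no reports. Rosa has no reports. So Aditi's organization is 3 direct reports plus everyone under them: 3 + 1 + 1 = 5.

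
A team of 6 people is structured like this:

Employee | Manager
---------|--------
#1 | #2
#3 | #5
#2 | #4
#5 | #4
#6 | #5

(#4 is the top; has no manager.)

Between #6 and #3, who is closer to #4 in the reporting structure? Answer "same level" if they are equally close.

same level

Both #6 and #3 are 2 levels below #4.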